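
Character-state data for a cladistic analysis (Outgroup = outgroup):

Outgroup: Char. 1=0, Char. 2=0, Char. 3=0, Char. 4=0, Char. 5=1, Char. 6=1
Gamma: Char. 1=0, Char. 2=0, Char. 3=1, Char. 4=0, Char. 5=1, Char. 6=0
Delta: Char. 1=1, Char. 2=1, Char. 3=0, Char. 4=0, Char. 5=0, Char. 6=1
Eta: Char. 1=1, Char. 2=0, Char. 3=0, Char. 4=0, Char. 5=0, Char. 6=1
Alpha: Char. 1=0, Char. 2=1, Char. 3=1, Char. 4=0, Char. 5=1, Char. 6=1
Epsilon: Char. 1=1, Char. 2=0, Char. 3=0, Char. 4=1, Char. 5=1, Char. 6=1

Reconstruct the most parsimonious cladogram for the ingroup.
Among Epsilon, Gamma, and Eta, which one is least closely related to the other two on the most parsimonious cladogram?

Gamma

Character polarity is set by the outgroup: the derived state is whichever differs from the outgroup's state, so for Char. 5, Char. 6 the derived state is '0', and for the remaining characters it is '1'.
Only Delta, Epsilon, and Eta show the derived state '1' for Char. 1, supporting them as a clade.
Char. 2 groups Alpha and Delta, which is incompatible with the clades supported by the remaining characters; treating it as convergent (homoplasy) costs fewer steps than any alternative tree.
Char. 3 (derived state '1') is shared by Alpha and Gamma — a synapomorphy uniting that clade.
Char. 4: derived state '1' in Epsilon only — an autapomorphy, so it tells us nothing about relationships among taxa.
Char. 5: derived state '0' in Delta and Eta only — synapomorphy for {Delta, Eta}.
Char. 6 (derived state '0') is unique to Gamma (autapomorphy; uninformative for grouping).
Most parsimonious ingroup topology: ((Gamma,Alpha),((Delta,Eta),Epsilon)).
Eta and Epsilon share a more recent common ancestor with each other than either does with Gamma, so Gamma is the least closely related of the three.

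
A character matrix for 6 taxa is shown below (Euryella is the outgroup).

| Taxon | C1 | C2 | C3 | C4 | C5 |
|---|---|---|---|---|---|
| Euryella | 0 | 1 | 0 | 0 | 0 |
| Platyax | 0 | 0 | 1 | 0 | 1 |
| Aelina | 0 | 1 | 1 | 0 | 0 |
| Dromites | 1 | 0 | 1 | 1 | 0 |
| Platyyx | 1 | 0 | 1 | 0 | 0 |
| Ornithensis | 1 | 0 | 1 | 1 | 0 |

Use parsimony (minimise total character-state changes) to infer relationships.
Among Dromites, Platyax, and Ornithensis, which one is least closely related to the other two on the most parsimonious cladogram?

Character polarity is set by the outgroup: the derived state is whichever differs from the outgroup's state, so for C2 the derived state is '0', and for the remaining characters it is '1'.
C1 (derived state '1') is shared by Dromites, Ornithensis, and Platyyx — a synapomorphy uniting that clade.
Only Dromites, Ornithensis, Platyax, and Platyyx show the derived state '0' for C2, supporting them as a clade.
C3 (derived state '1') is shared by all ingroup taxa — unites the whole ingroup.
Only Dromites and Ornithensis show the derived state '1' for C4, supporting them as a clade.
C5 (derived state '1') is unique to Platyax (autapomorphy; uninformative for grouping).
Most parsimonious ingroup topology: ((Platyax,((Dromites,Ornithensis),Platyyx)),Aelina).
Ornithensis and Dromites share a more recent common ancestor with each other than either does with Platyax, so Platyax is the least closely related of the three.

Platyax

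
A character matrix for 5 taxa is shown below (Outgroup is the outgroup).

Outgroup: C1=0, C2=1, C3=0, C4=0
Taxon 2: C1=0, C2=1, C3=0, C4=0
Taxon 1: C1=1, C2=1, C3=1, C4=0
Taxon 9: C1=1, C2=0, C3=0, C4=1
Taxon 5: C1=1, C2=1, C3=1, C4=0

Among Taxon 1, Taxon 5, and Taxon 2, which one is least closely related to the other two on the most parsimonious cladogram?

Character polarity is set by the outgroup: the derived state is whichever differs from the outgroup's state, so for C2 the derived state is '0', and for the remaining characters it is '1'.
C1 (derived state '1') is shared by Taxon 1, Taxon 5, and Taxon 9 — a synapomorphy uniting that clade.
C2 (derived state '0') is unique to Taxon 9 (autapomorphy; uninformative for grouping).
C3 (derived state '1') is shared by Taxon 1 and Taxon 5 — a synapomorphy uniting that clade.
C4: derived state '1' in Taxon 9 only — an autapomorphy, so it tells us nothing about relationships among taxa.
Most parsimonious ingroup topology: (Taxon 2,((Taxon 1,Taxon 5),Taxon 9)).
Taxon 5 and Taxon 1 share a more recent common ancestor with each other than either does with Taxon 2, so Taxon 2 is the least closely related of the three.

Taxon 2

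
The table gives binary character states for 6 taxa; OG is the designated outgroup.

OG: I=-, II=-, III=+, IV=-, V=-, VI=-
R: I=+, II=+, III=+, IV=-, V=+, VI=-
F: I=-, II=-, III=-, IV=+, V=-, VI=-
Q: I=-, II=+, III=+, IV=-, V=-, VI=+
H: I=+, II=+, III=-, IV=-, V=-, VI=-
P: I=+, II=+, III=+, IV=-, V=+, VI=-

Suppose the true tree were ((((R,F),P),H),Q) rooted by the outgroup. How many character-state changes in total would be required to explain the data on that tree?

10

Map each character onto ((((R,F),P),H),Q) (rooted by OG) and count the minimum state changes it requires (Fitch parsimony):
I: 2; II: 2; III: 2; IV: 1; V: 2; VI: 1.
Total tree length = 10.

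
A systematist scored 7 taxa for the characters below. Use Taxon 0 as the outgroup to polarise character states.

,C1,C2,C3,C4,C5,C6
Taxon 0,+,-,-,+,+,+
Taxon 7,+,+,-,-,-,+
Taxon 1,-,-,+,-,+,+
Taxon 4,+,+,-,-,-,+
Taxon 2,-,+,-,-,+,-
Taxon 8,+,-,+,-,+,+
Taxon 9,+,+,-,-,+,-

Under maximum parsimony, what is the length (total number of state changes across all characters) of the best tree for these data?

7

Character polarity is set by the outgroup: the derived state is whichever differs from the outgroup's state, so for C1, C4, C5, C6 the derived state is '-', and for the remaining characters it is '+'.
C1 groups Taxon 1 and Taxon 2, which is incompatible with the clades supported by the remaining characters; treating it as convergent (homoplasy) costs fewer steps than any alternative tree.
Only Taxon 2, Taxon 4, Taxon 7, and Taxon 9 show the derived state '+' for C2, supporting them as a clade.
Only Taxon 1 and Taxon 8 show the derived state '+' for C3, supporting them as a clade.
All ingroup taxa share the derived state '-' for C4; it defines the ingroup but does not resolve relationships within it.
Only Taxon 4 and Taxon 7 show the derived state '-' for C5, supporting them as a clade.
Only Taxon 2 and Taxon 9 show the derived state '-' for C6, supporting them as a clade.
Most parsimonious ingroup topology: (((Taxon 7,Taxon 4),(Taxon 2,Taxon 9)),(Taxon 1,Taxon 8)).
Changes per character on this tree: C1: 2; C2: 1; C3: 1; C4: 1; C5: 1; C6: 1.
Total = 7.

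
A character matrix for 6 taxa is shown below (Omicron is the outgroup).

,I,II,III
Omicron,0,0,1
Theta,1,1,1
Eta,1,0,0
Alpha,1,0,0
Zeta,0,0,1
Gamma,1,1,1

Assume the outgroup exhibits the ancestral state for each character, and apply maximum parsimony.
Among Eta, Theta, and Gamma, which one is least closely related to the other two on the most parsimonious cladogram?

Eta

Character polarity is set by the outgroup: the derived state is whichever differs from the outgroup's state, so for III the derived state is '0', and for the remaining characters it is '1'.
I: derived state '1' in Alpha, Eta, Gamma, and Theta only — synapomorphy for {Alpha, Eta, Gamma, Theta}.
II: derived state '1' in Gamma and Theta only — synapomorphy for {Gamma, Theta}.
Only Alpha and Eta show the derived state '0' for III, supporting them as a clade.
Most parsimonious ingroup topology: (((Theta,Gamma),(Eta,Alpha)),Zeta).
Theta and Gamma share a more recent common ancestor with each other than either does with Eta, so Eta is the least closely related of the three.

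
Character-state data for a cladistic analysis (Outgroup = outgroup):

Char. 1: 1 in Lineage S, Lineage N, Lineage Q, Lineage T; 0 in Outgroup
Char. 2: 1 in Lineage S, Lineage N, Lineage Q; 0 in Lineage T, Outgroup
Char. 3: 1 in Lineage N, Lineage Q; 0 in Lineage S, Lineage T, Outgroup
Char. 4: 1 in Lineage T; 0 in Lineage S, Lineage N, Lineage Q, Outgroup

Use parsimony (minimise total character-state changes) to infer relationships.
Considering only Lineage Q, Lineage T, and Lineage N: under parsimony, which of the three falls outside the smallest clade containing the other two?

Lineage T

The outgroup has state '0' for every character, so '1' is the derived state throughout.
Char. 1 (derived state '1') is shared by all ingroup taxa — unites the whole ingroup.
Char. 2: derived state '1' in Lineage N, Lineage Q, and Lineage S only — synapomorphy for {Lineage N, Lineage Q, Lineage S}.
Char. 3: derived state '1' in Lineage N and Lineage Q only — synapomorphy for {Lineage N, Lineage Q}.
Char. 4 (derived state '1') is unique to Lineage T (autapomorphy; uninformative for grouping).
Most parsimonious ingroup topology: ((Lineage S,(Lineage N,Lineage Q)),Lineage T).
Lineage N and Lineage Q share a more recent common ancestor with each other than either does with Lineage T, so Lineage T is the least closely related of the three.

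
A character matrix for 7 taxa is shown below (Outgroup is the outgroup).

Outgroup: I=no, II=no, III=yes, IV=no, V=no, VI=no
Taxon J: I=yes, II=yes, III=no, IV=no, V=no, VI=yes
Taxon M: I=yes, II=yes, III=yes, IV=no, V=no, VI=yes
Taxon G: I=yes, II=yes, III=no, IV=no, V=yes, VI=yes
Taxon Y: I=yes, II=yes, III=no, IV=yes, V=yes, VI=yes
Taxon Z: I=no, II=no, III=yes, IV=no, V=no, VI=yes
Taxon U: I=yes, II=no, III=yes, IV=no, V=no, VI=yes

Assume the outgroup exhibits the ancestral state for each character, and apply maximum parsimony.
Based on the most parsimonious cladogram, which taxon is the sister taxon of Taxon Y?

Character polarity is set by the outgroup: the derived state is whichever differs from the outgroup's state, so for III the derived state is 'no', and for the remaining characters it is 'yes'.
Only Taxon G, Taxon J, Taxon M, Taxon U, and Taxon Y show the derived state 'yes' for I, supporting them as a clade.
II: derived state 'yes' in Taxon G, Taxon J, Taxon M, and Taxon Y only — synapomorphy for {Taxon G, Taxon J, Taxon M, Taxon Y}.
III (derived state 'no') is shared by Taxon G, Taxon J, and Taxon Y — a synapomorphy uniting that clade.
IV: derived state 'yes' in Taxon Y only — an autapomorphy, so it tells us nothing about relationships among taxa.
V (derived state 'yes') is shared by Taxon G and Taxon Y — a synapomorphy uniting that clade.
All ingroup taxa share the derived state 'yes' for VI; it defines the ingroup but does not resolve relationships within it.
Most parsimonious ingroup topology: ((((Taxon J,(Taxon G,Taxon Y)),Taxon M),Taxon U),Taxon Z).
Taxon Y and Taxon G form a cherry on this tree, so they are sister taxa.

Taxon G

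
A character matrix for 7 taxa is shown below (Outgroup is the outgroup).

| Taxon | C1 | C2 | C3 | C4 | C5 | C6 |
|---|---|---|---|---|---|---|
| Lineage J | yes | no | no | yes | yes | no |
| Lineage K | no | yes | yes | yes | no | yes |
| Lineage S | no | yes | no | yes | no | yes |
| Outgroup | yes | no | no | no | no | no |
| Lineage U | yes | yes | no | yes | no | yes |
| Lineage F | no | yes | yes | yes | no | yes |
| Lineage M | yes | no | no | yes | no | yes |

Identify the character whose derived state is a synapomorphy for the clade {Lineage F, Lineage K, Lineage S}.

C1

Character polarity is set by the outgroup: the derived state is whichever differs from the outgroup's state, so for C1 the derived state is 'no', and for the remaining characters it is 'yes'.
C1: derived state 'no' in Lineage F, Lineage K, and Lineage S only — synapomorphy for {Lineage F, Lineage K, Lineage S}.
Only Lineage F, Lineage K, Lineage S, and Lineage U show the derived state 'yes' for C2, supporting them as a clade.
C3 (derived state 'yes') is shared by Lineage F and Lineage K — a synapomorphy uniting that clade.
All ingroup taxa share the derived state 'yes' for C4; it defines the ingroup but does not resolve relationships within it.
C5: derived state 'yes' in Lineage J only — an autapomorphy, so it tells us nothing about relationships among taxa.
C6: derived state 'yes' in Lineage F, Lineage K, Lineage M, Lineage S, and Lineage U only — synapomorphy for {Lineage F, Lineage K, Lineage M, Lineage S, Lineage U}.
Most parsimonious ingroup topology: ((Lineage M,(((Lineage F,Lineage K),Lineage S),Lineage U)),Lineage J).
The clade {Lineage F, Lineage K, Lineage S} is supported by C1: its derived state 'no' occurs in exactly those taxa and in no other taxon (including the outgroup).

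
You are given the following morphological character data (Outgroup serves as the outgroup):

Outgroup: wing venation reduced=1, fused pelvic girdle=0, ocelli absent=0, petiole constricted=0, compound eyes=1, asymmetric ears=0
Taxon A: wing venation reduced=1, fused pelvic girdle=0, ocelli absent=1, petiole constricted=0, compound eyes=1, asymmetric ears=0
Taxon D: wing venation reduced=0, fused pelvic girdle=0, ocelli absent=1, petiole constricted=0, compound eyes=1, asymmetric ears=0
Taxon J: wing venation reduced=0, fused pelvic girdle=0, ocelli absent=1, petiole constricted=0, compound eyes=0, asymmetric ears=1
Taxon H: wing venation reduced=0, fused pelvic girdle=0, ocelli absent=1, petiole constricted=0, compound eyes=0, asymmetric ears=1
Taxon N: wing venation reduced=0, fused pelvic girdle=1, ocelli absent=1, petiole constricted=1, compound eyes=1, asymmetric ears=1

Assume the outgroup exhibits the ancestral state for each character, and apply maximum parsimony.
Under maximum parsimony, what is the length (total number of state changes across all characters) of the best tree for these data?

6

Character polarity is set by the outgroup: the derived state is whichever differs from the outgroup's state, so for wing venation reduced, compound eyes the derived state is '0', and for the remaining characters it is '1'.
wing venation reduced: derived state '0' in Taxon D, Taxon H, Taxon J, and Taxon N only — synapomorphy for {Taxon D, Taxon H, Taxon J, Taxon N}.
fused pelvic girdle: derived state '1' in Taxon N only — an autapomorphy, so it tells us nothing about relationships among taxa.
All ingroup taxa share the derived state '1' for ocelli absent; it defines the ingroup but does not resolve relationships within it.
petiole constricted: derived state '1' in Taxon N only — an autapomorphy, so it tells us nothing about relationships among taxa.
compound eyes: derived state '0' in Taxon H and Taxon J only — synapomorphy for {Taxon H, Taxon J}.
Only Taxon H, Taxon J, and Taxon N show the derived state '1' for asymmetric ears, supporting them as a clade.
Most parsimonious ingroup topology: (Taxon A,(Taxon D,((Taxon J,Taxon H),Taxon N))).
Changes per character on this tree: wing venation reduced: 1; fused pelvic girdle: 1; ocelli absent: 1; petiole constricted: 1; compound eyes: 1; asymmetric ears: 1.
Total = 6.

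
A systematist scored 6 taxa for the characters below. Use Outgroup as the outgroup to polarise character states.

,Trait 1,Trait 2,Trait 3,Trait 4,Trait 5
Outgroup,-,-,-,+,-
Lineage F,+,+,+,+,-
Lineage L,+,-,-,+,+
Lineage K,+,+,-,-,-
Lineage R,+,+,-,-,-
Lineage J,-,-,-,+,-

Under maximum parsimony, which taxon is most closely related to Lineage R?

Character polarity is set by the outgroup: the derived state is whichever differs from the outgroup's state, so for Trait 4 the derived state is '-', and for the remaining characters it is '+'.
Trait 1 (derived state '+') is shared by Lineage F, Lineage K, Lineage L, and Lineage R — a synapomorphy uniting that clade.
Trait 2 (derived state '+') is shared by Lineage F, Lineage K, and Lineage R — a synapomorphy uniting that clade.
Trait 3: derived state '+' in Lineage F only — an autapomorphy, so it tells us nothing about relationships among taxa.
Trait 4: derived state '-' in Lineage K and Lineage R only — synapomorphy for {Lineage K, Lineage R}.
Trait 5 (derived state '+') is unique to Lineage L (autapomorphy; uninformative for grouping).
Most parsimonious ingroup topology: (((Lineage F,(Lineage K,Lineage R)),Lineage L),Lineage J).
Lineage R and Lineage K form a cherry on this tree, so they are sister taxa.

Lineage K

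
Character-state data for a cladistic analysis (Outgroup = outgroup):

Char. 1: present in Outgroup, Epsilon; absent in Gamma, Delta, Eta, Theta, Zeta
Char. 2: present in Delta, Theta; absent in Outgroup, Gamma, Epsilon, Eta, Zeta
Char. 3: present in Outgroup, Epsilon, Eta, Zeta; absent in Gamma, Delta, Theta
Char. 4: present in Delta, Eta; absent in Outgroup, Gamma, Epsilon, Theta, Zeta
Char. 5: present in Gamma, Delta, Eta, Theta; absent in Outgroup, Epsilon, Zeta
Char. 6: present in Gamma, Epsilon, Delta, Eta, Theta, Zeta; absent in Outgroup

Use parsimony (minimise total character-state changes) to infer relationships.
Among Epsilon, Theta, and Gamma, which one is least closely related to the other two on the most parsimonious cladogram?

Character polarity is set by the outgroup: the derived state is whichever differs from the outgroup's state, so for Char. 1, Char. 3 the derived state is 'absent', and for the remaining characters it is 'present'.
Only Delta, Eta, Gamma, Theta, and Zeta show the derived state 'absent' for Char. 1, supporting them as a clade.
Char. 2: derived state 'present' in Delta and Theta only — synapomorphy for {Delta, Theta}.
Only Delta, Gamma, and Theta show the derived state 'absent' for Char. 3, supporting them as a clade.
Char. 4 groups Delta and Eta, which is incompatible with the clades supported by the remaining characters; treating it as convergent (homoplasy) costs fewer steps than any alternative tree.
Char. 5 (derived state 'present') is shared by Delta, Eta, Gamma, and Theta — a synapomorphy uniting that clade.
All ingroup taxa share the derived state 'present' for Char. 6; it defines the ingroup but does not resolve relationships within it.
Most parsimonious ingroup topology: ((((Gamma,(Delta,Theta)),Eta),Zeta),Epsilon).
Theta and Gamma share a more recent common ancestor with each other than either does with Epsilon, so Epsilon is the least closely related of the three.

Epsilon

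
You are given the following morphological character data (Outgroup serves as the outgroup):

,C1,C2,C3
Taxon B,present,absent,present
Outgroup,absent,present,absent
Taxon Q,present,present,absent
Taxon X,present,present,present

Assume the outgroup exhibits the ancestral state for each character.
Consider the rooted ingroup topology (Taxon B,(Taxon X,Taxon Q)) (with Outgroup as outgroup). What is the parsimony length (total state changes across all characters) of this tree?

Map each character onto (Taxon B,(Taxon X,Taxon Q)) (rooted by Outgroup) and count the minimum state changes it requires (Fitch parsimony):
C1: 1; C2: 1; C3: 2.
Total tree length = 4.

4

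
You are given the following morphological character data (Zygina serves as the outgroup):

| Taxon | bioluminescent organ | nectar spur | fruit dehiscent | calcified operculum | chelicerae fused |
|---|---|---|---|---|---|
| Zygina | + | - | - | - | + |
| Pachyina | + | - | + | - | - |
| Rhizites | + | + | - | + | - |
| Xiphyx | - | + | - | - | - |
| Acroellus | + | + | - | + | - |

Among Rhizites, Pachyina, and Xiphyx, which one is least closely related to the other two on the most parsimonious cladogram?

Pachyina

Character polarity is set by the outgroup: the derived state is whichever differs from the outgroup's state, so for bioluminescent organ, chelicerae fused the derived state is '-', and for the remaining characters it is '+'.
bioluminescent organ: derived state '-' in Xiphyx only — an autapomorphy, so it tells us nothing about relationships among taxa.
nectar spur (derived state '+') is shared by Acroellus, Rhizites, and Xiphyx — a synapomorphy uniting that clade.
fruit dehiscent (derived state '+') is unique to Pachyina (autapomorphy; uninformative for grouping).
Only Acroellus and Rhizites show the derived state '+' for calcified operculum, supporting them as a clade.
All ingroup taxa share the derived state '-' for chelicerae fused; it defines the ingroup but does not resolve relationships within it.
Most parsimonious ingroup topology: (Pachyina,((Rhizites,Acroellus),Xiphyx)).
Xiphyx and Rhizites share a more recent common ancestor with each other than either does with Pachyina, so Pachyina is the least closely related of the three.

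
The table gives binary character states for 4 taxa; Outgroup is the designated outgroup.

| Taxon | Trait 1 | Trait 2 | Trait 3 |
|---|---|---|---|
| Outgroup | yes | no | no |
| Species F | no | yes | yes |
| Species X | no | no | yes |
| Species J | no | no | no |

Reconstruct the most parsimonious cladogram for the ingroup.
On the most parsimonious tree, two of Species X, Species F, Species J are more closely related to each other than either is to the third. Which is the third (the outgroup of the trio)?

Character polarity is set by the outgroup: the derived state is whichever differs from the outgroup's state, so for Trait 1 the derived state is 'no', and for the remaining characters it is 'yes'.
All ingroup taxa share the derived state 'no' for Trait 1; it defines the ingroup but does not resolve relationships within it.
Trait 2 (derived state 'yes') is unique to Species F (autapomorphy; uninformative for grouping).
Only Species F and Species X show the derived state 'yes' for Trait 3, supporting them as a clade.
Most parsimonious ingroup topology: ((Species F,Species X),Species J).
Species F and Species X share a more recent common ancestor with each other than either does with Species J, so Species J is the least closely related of the three.

Species J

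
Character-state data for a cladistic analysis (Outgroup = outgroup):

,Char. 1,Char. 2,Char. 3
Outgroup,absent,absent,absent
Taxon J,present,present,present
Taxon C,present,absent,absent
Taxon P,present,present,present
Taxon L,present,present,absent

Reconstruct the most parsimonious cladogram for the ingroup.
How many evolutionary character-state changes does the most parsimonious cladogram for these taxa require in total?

3

The outgroup has state 'absent' for every character, so 'present' is the derived state throughout.
All ingroup taxa share the derived state 'present' for Char. 1; it defines the ingroup but does not resolve relationships within it.
Char. 2 (derived state 'present') is shared by Taxon J, Taxon L, and Taxon P — a synapomorphy uniting that clade.
Only Taxon J and Taxon P show the derived state 'present' for Char. 3, supporting them as a clade.
Most parsimonious ingroup topology: (((Taxon J,Taxon P),Taxon L),Taxon C).
Changes per character on this tree: Char. 1: 1; Char. 2: 1; Char. 3: 1.
Total = 3.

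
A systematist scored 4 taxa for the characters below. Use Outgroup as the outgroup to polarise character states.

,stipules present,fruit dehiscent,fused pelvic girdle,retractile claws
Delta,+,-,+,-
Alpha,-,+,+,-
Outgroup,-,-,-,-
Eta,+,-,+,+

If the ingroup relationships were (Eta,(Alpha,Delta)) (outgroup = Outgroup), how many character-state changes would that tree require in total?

Map each character onto (Eta,(Alpha,Delta)) (rooted by Outgroup) and count the minimum state changes it requires (Fitch parsimony):
stipules present: 2; fruit dehiscent: 1; fused pelvic girdle: 1; retractile claws: 1.
Total tree length = 5.

5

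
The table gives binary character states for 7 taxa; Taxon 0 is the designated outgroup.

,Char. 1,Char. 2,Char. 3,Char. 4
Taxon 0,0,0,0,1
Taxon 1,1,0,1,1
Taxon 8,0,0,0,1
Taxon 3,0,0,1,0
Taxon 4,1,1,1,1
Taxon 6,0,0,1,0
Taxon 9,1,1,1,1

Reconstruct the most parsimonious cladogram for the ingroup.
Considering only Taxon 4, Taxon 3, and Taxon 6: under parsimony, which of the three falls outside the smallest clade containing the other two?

Taxon 4

Character polarity is set by the outgroup: the derived state is whichever differs from the outgroup's state, so for Char. 4 the derived state is '0', and for the remaining characters it is '1'.
Char. 1 (derived state '1') is shared by Taxon 1, Taxon 4, and Taxon 9 — a synapomorphy uniting that clade.
Only Taxon 4 and Taxon 9 show the derived state '1' for Char. 2, supporting them as a clade.
Only Taxon 1, Taxon 3, Taxon 4, Taxon 6, and Taxon 9 show the derived state '1' for Char. 3, supporting them as a clade.
Char. 4 (derived state '0') is shared by Taxon 3 and Taxon 6 — a synapomorphy uniting that clade.
Most parsimonious ingroup topology: (((Taxon 1,(Taxon 4,Taxon 9)),(Taxon 3,Taxon 6)),Taxon 8).
Taxon 3 and Taxon 6 share a more recent common ancestor with each other than either does with Taxon 4, so Taxon 4 is the least closely related of the three.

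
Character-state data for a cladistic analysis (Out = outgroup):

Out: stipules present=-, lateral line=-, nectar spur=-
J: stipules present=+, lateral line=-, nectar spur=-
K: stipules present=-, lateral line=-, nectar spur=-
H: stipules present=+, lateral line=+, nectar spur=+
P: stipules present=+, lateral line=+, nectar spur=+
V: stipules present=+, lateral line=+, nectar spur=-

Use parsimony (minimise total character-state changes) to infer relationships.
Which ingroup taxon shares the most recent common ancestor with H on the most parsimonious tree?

P

The outgroup has state '-' for every character, so '+' is the derived state throughout.
stipules present (derived state '+') is shared by H, J, P, and V — a synapomorphy uniting that clade.
lateral line (derived state '+') is shared by H, P, and V — a synapomorphy uniting that clade.
Only H and P show the derived state '+' for nectar spur, supporting them as a clade.
Most parsimonious ingroup topology: ((J,((H,P),V)),K).
H and P form a cherry on this tree, so they are sister taxa.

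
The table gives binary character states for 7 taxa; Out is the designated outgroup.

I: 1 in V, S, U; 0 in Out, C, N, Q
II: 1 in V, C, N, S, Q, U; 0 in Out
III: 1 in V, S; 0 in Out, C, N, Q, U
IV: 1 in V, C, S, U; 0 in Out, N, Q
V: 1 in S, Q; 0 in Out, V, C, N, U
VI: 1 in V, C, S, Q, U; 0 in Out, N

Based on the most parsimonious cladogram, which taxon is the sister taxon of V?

S

The outgroup has state '0' for every character, so '1' is the derived state throughout.
I: derived state '1' in S, U, and V only — synapomorphy for {S, U, V}.
All ingroup taxa share the derived state '1' for II; it defines the ingroup but does not resolve relationships within it.
III: derived state '1' in S and V only — synapomorphy for {S, V}.
IV: derived state '1' in C, S, U, and V only — synapomorphy for {C, S, U, V}.
V (state '1') occurs in Q and S but conflicts with the nesting implied by the other characters — most parsimoniously interpreted as homoplasy.
VI: derived state '1' in C, Q, S, U, and V only — synapomorphy for {C, Q, S, U, V}.
Most parsimonious ingroup topology: (((((V,S),U),C),Q),N).
V and S form a cherry on this tree, so they are sister taxa.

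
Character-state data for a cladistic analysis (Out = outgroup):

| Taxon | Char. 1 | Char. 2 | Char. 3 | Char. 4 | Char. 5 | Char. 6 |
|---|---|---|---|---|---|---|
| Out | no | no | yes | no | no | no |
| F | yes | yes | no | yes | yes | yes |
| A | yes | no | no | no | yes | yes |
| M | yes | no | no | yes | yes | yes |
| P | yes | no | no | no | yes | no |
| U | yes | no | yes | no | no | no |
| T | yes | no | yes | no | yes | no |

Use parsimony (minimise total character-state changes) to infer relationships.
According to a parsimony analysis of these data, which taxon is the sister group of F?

M

Character polarity is set by the outgroup: the derived state is whichever differs from the outgroup's state, so for Char. 3 the derived state is 'no', and for the remaining characters it is 'yes'.
Char. 1 (derived state 'yes') is shared by all ingroup taxa — unites the whole ingroup.
Char. 2: derived state 'yes' in F only — an autapomorphy, so it tells us nothing about relationships among taxa.
Char. 3 (derived state 'no') is shared by A, F, M, and P — a synapomorphy uniting that clade.
Char. 4 (derived state 'yes') is shared by F and M — a synapomorphy uniting that clade.
Char. 5: derived state 'yes' in A, F, M, P, and T only — synapomorphy for {A, F, M, P, T}.
Char. 6: derived state 'yes' in A, F, and M only — synapomorphy for {A, F, M}.
Most parsimonious ingroup topology: (((((F,M),A),P),T),U).
F and M form a cherry on this tree, so they are sister taxa.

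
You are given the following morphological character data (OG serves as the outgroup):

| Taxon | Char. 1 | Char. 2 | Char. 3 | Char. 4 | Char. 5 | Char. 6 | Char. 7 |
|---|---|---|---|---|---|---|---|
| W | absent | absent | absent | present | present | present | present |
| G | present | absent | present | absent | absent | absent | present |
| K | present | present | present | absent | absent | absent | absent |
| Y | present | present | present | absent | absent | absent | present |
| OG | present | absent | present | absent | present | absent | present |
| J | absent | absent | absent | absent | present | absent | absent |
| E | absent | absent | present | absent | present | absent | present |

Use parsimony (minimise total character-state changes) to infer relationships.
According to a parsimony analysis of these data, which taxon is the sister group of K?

Y

Character polarity is set by the outgroup: the derived state is whichever differs from the outgroup's state, so for Char. 1, Char. 3, Char. 5, Char. 7 the derived state is 'absent', and for the remaining characters it is 'present'.
Char. 1: derived state 'absent' in E, J, and W only — synapomorphy for {E, J, W}.
Only K and Y show the derived state 'present' for Char. 2, supporting them as a clade.
Char. 3 (derived state 'absent') is shared by J and W — a synapomorphy uniting that clade.
Char. 4: derived state 'present' in W only — an autapomorphy, so it tells us nothing about relationships among taxa.
Char. 5 (derived state 'absent') is shared by G, K, and Y — a synapomorphy uniting that clade.
Char. 6 (derived state 'present') is unique to W (autapomorphy; uninformative for grouping).
Char. 7 groups J and K, which is incompatible with the clades supported by the remaining characters; treating it as convergent (homoplasy) costs fewer steps than any alternative tree.
Most parsimonious ingroup topology: (((W,J),E),(G,(K,Y))).
K and Y form a cherry on this tree, so they are sister taxa.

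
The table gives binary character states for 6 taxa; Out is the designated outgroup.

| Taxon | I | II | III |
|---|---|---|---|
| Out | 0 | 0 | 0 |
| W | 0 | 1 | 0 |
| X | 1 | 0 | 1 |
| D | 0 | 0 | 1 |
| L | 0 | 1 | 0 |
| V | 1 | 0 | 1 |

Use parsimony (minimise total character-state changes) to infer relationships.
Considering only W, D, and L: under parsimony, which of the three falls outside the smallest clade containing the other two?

The outgroup has state '0' for every character, so '1' is the derived state throughout.
I (derived state '1') is shared by V and X — a synapomorphy uniting that clade.
II (derived state '1') is shared by L and W — a synapomorphy uniting that clade.
III (derived state '1') is shared by D, V, and X — a synapomorphy uniting that clade.
Most parsimonious ingroup topology: ((W,L),((X,V),D)).
L and W share a more recent common ancestor with each other than either does with D, so D is the least closely related of the three.

D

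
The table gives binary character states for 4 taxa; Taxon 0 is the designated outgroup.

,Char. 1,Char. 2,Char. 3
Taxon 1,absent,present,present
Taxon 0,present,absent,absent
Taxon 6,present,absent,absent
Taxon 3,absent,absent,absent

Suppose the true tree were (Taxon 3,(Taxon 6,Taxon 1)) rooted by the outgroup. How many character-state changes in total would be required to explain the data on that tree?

Map each character onto (Taxon 3,(Taxon 6,Taxon 1)) (rooted by Taxon 0) and count the minimum state changes it requires (Fitch parsimony):
Char. 1: 2; Char. 2: 1; Char. 3: 1.
Total tree length = 4.

4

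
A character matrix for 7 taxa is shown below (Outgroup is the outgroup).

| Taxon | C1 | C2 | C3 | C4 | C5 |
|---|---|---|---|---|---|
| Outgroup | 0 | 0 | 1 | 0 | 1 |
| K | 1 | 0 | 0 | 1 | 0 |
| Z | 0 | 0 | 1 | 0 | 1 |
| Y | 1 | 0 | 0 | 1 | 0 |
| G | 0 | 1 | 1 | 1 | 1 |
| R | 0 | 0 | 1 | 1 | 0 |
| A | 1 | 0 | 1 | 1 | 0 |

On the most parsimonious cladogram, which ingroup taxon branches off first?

Character polarity is set by the outgroup: the derived state is whichever differs from the outgroup's state, so for C3, C5 the derived state is '0', and for the remaining characters it is '1'.
Only A, K, and Y show the derived state '1' for C1, supporting them as a clade.
C2 (derived state '1') is unique to G (autapomorphy; uninformative for grouping).
Only K and Y show the derived state '0' for C3, supporting them as a clade.
Only A, G, K, R, and Y show the derived state '1' for C4, supporting them as a clade.
C5 (derived state '0') is shared by A, K, R, and Y — a synapomorphy uniting that clade.
Most parsimonious ingroup topology: ((G,(R,(A,(K,Y)))),Z).
Z is sister to the clade containing all other ingroup taxa, so it is the earliest-diverging (most basal) ingroup lineage.

Z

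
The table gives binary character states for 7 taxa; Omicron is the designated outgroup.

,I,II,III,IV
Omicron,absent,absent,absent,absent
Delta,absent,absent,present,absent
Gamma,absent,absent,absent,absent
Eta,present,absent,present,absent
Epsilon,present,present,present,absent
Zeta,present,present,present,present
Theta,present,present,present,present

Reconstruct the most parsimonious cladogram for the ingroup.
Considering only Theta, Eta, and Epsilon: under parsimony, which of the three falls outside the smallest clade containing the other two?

Eta

The outgroup has state 'absent' for every character, so 'present' is the derived state throughout.
Only Epsilon, Eta, Theta, and Zeta show the derived state 'present' for I, supporting them as a clade.
II (derived state 'present') is shared by Epsilon, Theta, and Zeta — a synapomorphy uniting that clade.
Only Delta, Epsilon, Eta, Theta, and Zeta show the derived state 'present' for III, supporting them as a clade.
IV: derived state 'present' in Theta and Zeta only — synapomorphy for {Theta, Zeta}.
Most parsimonious ingroup topology: ((Delta,(Eta,(Epsilon,(Zeta,Theta)))),Gamma).
Theta and Epsilon share a more recent common ancestor with each other than either does with Eta, so Eta is the least closely related of the three.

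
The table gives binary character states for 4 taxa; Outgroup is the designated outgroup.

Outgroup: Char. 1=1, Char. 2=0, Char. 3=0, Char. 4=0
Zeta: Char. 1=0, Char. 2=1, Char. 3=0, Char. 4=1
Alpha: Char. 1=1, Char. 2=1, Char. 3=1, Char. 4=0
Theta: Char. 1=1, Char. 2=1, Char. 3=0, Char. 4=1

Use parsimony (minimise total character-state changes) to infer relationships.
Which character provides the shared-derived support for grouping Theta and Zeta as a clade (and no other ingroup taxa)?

Char. 4

Character polarity is set by the outgroup: the derived state is whichever differs from the outgroup's state, so for Char. 1 the derived state is '0', and for the remaining characters it is '1'.
Char. 1: derived state '0' in Zeta only — an autapomorphy, so it tells us nothing about relationships among taxa.
All ingroup taxa share the derived state '1' for Char. 2; it defines the ingroup but does not resolve relationships within it.
Char. 3 (derived state '1') is unique to Alpha (autapomorphy; uninformative for grouping).
Char. 4: derived state '1' in Theta and Zeta only — synapomorphy for {Theta, Zeta}.
Most parsimonious ingroup topology: ((Zeta,Theta),Alpha).
The clade {Theta, Zeta} is supported by Char. 4: its derived state '1' occurs in exactly those taxa and in no other taxon (including the outgroup).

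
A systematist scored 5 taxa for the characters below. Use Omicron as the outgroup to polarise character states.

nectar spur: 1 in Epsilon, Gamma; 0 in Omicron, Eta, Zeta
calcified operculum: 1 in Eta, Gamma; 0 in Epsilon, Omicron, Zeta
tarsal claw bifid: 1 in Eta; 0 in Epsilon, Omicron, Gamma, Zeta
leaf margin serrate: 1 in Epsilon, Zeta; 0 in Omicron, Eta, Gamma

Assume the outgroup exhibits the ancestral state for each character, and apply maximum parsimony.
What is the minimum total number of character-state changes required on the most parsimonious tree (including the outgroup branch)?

5

The outgroup has state '0' for every character, so '1' is the derived state throughout.
nectar spur (state '1') occurs in Epsilon and Gamma but conflicts with the nesting implied by the other characters — most parsimoniously interpreted as homoplasy.
Only Eta and Gamma show the derived state '1' for calcified operculum, supporting them as a clade.
tarsal claw bifid (derived state '1') is unique to Eta (autapomorphy; uninformative for grouping).
leaf margin serrate (derived state '1') is shared by Epsilon and Zeta — a synapomorphy uniting that clade.
Most parsimonious ingroup topology: ((Gamma,Eta),(Epsilon,Zeta)).
Changes per character on this tree: nectar spur: 2; calcified operculum: 1; tarsal claw bifid: 1; leaf margin serrate: 1.
Total = 5.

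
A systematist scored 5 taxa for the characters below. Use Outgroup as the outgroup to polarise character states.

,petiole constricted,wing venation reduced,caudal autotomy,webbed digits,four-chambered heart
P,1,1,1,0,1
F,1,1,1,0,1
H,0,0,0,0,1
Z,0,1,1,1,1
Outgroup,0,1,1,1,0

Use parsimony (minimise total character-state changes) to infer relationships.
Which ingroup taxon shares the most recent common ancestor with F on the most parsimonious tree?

Character polarity is set by the outgroup: the derived state is whichever differs from the outgroup's state, so for wing venation reduced, caudal autotomy, webbed digits the derived state is '0', and for the remaining characters it is '1'.
petiole constricted: derived state '1' in F and P only — synapomorphy for {F, P}.
wing venation reduced: derived state '0' in H only — an autapomorphy, so it tells us nothing about relationships among taxa.
caudal autotomy (derived state '0') is unique to H (autapomorphy; uninformative for grouping).
Only F, H, and P show the derived state '0' for webbed digits, supporting them as a clade.
All ingroup taxa share the derived state '1' for four-chambered heart; it defines the ingroup but does not resolve relationships within it.
Most parsimonious ingroup topology: ((H,(P,F)),Z).
F and P form a cherry on this tree, so they are sister taxa.

P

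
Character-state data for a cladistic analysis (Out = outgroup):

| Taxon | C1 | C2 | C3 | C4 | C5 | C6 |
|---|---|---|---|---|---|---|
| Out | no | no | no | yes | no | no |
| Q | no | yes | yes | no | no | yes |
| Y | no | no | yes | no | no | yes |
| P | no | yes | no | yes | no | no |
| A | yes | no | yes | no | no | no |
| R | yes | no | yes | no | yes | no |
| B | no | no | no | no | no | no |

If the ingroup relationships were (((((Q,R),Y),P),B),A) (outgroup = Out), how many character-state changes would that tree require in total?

11

Map each character onto (((((Q,R),Y),P),B),A) (rooted by Out) and count the minimum state changes it requires (Fitch parsimony):
C1: 2; C2: 2; C3: 2; C4: 2; C5: 1; C6: 2.
Total tree length = 11.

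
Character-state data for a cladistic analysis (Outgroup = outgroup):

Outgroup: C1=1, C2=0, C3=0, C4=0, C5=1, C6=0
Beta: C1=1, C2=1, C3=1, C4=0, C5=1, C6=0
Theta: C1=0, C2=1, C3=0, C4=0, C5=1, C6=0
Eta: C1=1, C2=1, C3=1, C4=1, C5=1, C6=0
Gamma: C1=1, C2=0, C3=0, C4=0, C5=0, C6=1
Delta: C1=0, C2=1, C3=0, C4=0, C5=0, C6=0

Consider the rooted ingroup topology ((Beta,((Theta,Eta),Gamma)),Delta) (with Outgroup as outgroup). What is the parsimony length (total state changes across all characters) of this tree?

Map each character onto ((Beta,((Theta,Eta),Gamma)),Delta) (rooted by Outgroup) and count the minimum state changes it requires (Fitch parsimony):
C1: 2; C2: 2; C3: 2; C4: 1; C5: 2; C6: 1.
Total tree length = 10.

10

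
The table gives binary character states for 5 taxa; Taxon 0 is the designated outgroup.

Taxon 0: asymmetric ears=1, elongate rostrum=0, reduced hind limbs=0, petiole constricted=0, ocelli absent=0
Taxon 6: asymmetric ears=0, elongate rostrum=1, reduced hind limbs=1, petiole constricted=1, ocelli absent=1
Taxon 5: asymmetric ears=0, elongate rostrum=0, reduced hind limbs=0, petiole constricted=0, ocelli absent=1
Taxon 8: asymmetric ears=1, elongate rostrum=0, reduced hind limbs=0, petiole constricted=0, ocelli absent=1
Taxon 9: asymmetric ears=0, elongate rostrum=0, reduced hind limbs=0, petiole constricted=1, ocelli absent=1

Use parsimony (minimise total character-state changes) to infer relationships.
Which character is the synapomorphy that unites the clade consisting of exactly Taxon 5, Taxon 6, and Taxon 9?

asymmetric ears

Character polarity is set by the outgroup: the derived state is whichever differs from the outgroup's state, so for asymmetric ears the derived state is '0', and for the remaining characters it is '1'.
asymmetric ears (derived state '0') is shared by Taxon 5, Taxon 6, and Taxon 9 — a synapomorphy uniting that clade.
elongate rostrum (derived state '1') is unique to Taxon 6 (autapomorphy; uninformative for grouping).
reduced hind limbs: derived state '1' in Taxon 6 only — an autapomorphy, so it tells us nothing about relationships among taxa.
petiole constricted (derived state '1') is shared by Taxon 6 and Taxon 9 — a synapomorphy uniting that clade.
ocelli absent (derived state '1') is shared by all ingroup taxa — unites the whole ingroup.
Most parsimonious ingroup topology: ((Taxon 5,(Taxon 9,Taxon 6)),Taxon 8).
The clade {Taxon 5, Taxon 6, Taxon 9} is supported by asymmetric ears: its derived state '0' occurs in exactly those taxa and in no other taxon (including the outgroup).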